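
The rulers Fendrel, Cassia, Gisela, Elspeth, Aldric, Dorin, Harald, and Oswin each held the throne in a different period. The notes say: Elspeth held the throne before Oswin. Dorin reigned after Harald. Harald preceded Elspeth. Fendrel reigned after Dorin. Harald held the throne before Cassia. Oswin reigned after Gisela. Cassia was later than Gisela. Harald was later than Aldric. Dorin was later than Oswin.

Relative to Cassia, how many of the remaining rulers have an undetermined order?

Forced before Cassia: Aldric, Gisela, and Harald.
That leaves Dorin, Elspeth, Fendrel, and Oswin with no forced order relative to Cassia — 4.

4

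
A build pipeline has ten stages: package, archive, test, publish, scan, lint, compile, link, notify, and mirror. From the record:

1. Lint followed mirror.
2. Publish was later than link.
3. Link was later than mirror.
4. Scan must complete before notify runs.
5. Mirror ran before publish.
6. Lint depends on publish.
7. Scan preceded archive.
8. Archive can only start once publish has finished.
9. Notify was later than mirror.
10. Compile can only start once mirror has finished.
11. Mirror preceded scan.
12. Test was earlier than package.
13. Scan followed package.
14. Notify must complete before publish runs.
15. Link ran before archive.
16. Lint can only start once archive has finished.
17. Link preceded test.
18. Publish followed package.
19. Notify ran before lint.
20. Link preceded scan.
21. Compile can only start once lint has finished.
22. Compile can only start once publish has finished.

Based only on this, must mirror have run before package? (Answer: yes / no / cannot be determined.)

yes

Chain the constraints: mirror → link → test → package. Each link is directly stated, so mirror comes before package.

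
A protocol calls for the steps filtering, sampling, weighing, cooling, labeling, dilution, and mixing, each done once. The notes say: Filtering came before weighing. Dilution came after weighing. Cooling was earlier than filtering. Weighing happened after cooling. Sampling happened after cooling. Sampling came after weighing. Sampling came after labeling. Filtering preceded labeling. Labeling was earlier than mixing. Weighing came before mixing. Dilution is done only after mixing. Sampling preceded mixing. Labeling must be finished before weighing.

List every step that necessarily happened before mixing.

Directly stated before mixing: labeling, sampling, and weighing.
Cooling reaches mixing via cooling → weighing → mixing.
Filtering reaches mixing via filtering → labeling → mixing.
No chain forces dilution ahead of mixing.

cooling, filtering, labeling, sampling, weighing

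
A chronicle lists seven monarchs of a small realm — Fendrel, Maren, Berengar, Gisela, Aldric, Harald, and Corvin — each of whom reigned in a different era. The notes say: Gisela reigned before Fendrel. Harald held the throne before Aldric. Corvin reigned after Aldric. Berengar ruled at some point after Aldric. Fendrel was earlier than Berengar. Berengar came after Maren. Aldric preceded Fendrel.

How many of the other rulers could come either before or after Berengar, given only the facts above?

1

Forced before Berengar: Aldric, Fendrel, Gisela, Harald, and Maren.
That leaves Corvin with no forced order relative to Berengar — 1.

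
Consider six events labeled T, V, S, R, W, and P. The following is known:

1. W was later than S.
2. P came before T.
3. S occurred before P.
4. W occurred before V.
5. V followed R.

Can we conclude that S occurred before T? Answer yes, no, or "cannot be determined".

Chain the constraints: S → P → T. Each link is directly stated, so S comes before T.

yes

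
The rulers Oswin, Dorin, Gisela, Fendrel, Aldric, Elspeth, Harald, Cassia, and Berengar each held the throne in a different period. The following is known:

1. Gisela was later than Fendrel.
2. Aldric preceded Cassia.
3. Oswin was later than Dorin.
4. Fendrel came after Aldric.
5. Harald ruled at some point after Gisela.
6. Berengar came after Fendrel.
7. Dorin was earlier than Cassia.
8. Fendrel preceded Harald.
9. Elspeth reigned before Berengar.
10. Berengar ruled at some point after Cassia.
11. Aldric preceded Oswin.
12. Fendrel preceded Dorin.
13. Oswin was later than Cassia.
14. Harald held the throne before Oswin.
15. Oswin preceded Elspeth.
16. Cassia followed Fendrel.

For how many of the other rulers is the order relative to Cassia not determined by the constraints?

2

Forced before Cassia: Aldric, Dorin, and Fendrel; forced after Cassia: Berengar, Elspeth, and Oswin.
That leaves Gisela and Harald with no forced order relative to Cassia — 2.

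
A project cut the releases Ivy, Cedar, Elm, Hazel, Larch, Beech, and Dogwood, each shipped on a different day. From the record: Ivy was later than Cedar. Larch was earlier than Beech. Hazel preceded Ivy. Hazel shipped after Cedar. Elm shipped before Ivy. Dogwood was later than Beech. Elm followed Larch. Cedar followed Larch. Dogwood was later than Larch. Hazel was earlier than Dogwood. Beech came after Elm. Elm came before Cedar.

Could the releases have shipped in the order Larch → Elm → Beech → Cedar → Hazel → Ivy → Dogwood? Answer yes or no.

yes

Check each stated constraint against the proposed order — e.g. Elm is ahead of Ivy; Larch is ahead of Dogwood. Every pair is in the required order; nothing is violated.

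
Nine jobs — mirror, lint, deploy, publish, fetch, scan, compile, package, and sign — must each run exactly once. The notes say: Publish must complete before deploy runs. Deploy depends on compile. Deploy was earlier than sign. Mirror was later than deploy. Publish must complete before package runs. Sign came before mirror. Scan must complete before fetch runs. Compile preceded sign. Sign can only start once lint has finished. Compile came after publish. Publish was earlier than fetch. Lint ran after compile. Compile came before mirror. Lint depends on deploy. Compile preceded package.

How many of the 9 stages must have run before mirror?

Directly stated before mirror: compile, deploy, and sign.
Lint reaches mirror via lint → sign → mirror.
Publish reaches mirror via publish → deploy → mirror.
No chain forces package (or any of the others) ahead of mirror.
That's compile, deploy, lint, publish, and sign — 5 in all.

5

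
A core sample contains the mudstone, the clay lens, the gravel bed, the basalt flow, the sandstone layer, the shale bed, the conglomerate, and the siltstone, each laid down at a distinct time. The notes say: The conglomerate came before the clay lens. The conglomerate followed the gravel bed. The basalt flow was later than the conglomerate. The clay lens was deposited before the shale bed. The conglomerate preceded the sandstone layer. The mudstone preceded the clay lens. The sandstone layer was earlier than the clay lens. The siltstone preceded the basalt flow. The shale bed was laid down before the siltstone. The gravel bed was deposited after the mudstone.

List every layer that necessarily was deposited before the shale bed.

the clay lens, the conglomerate, the gravel bed, the mudstone, the sandstone layer

Directly stated before the shale bed: the clay lens.
The conglomerate reaches the shale bed via the conglomerate → the clay lens → the shale bed.
The gravel bed reaches the shale bed via the gravel bed → the conglomerate → the clay lens → the shale bed.
The mudstone reaches the shale bed via the mudstone → the clay lens → the shale bed.
Likewise the sandstone layer reaches the shale bed by chaining the stated constraints.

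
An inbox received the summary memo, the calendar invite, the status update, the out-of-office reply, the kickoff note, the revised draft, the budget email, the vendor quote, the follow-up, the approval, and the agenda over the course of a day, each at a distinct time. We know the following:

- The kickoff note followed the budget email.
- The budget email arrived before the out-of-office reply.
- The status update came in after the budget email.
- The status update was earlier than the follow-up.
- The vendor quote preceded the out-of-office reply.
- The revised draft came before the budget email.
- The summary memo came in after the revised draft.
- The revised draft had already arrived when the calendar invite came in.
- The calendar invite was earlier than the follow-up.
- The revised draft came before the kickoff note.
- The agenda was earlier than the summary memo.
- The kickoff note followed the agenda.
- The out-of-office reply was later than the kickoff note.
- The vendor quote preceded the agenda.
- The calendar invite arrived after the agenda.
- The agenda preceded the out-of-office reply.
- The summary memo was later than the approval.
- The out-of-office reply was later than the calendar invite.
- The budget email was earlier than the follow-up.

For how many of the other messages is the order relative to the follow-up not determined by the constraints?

Forced before the follow-up: the agenda, the budget email, the calendar invite, the revised draft, the status update, and the vendor quote.
That leaves the approval, the kickoff note, the out-of-office reply, and the summary memo with no forced order relative to the follow-up — 4.

4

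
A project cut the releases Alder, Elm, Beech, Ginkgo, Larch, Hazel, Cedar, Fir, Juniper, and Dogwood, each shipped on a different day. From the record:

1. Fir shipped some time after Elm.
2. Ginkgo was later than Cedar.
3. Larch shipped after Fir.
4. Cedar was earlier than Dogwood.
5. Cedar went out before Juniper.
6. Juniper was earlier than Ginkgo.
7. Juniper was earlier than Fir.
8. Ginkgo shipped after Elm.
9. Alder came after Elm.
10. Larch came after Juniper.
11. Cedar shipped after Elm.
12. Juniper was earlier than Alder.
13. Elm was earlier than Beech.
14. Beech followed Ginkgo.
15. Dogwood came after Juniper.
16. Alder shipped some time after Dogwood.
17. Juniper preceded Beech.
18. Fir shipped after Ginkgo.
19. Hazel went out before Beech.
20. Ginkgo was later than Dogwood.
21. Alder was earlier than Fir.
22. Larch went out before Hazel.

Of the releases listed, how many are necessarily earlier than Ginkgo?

Directly stated before Ginkgo: Cedar, Dogwood, Elm, and Juniper.
That's Cedar, Dogwood, Elm, and Juniper — 4 in all.

4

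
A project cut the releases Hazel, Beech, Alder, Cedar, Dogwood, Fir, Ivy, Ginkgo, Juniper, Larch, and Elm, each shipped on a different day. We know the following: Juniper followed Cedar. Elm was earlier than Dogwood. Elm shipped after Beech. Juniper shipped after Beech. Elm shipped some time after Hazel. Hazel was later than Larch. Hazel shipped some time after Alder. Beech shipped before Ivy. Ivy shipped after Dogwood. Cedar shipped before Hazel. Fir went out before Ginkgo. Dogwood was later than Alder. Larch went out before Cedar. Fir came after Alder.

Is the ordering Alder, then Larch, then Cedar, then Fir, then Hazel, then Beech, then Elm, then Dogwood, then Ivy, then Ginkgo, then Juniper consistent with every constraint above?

yes

Check each stated constraint against the proposed order — e.g. Alder is ahead of Dogwood; Cedar is ahead of Juniper. Every pair is in the required order; nothing is violated.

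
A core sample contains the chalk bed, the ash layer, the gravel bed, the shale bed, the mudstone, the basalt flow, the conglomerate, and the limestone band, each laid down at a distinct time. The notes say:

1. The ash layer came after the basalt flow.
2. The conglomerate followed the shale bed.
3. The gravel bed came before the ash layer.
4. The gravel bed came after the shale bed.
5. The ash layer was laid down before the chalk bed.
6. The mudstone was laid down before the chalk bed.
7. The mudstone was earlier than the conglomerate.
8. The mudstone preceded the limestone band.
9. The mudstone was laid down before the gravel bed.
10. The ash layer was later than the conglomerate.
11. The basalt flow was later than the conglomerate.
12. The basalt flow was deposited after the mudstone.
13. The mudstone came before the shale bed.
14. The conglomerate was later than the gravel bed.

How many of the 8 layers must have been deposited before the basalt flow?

4

Directly stated before the basalt flow: the conglomerate and the mudstone.
The gravel bed reaches the basalt flow via the gravel bed → the conglomerate → the basalt flow.
The shale bed reaches the basalt flow via the shale bed → the conglomerate → the basalt flow.
That's the conglomerate, the gravel bed, the mudstone, and the shale bed — 4 in all.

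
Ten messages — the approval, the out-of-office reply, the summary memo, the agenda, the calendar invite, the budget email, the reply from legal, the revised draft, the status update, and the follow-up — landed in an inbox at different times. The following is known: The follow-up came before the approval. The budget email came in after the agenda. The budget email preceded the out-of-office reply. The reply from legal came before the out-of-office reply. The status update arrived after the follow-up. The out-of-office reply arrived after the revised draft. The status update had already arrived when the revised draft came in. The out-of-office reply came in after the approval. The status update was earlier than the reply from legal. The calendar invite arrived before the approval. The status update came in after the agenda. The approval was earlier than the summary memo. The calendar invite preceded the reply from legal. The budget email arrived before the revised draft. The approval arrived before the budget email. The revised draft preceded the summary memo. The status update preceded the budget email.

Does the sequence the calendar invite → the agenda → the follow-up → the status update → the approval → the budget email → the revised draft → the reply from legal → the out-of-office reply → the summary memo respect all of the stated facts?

Check each stated constraint against the proposed order — e.g. the approval is ahead of the summary memo; the calendar invite is ahead of the reply from legal. Every pair is in the required order; nothing is violated.

yes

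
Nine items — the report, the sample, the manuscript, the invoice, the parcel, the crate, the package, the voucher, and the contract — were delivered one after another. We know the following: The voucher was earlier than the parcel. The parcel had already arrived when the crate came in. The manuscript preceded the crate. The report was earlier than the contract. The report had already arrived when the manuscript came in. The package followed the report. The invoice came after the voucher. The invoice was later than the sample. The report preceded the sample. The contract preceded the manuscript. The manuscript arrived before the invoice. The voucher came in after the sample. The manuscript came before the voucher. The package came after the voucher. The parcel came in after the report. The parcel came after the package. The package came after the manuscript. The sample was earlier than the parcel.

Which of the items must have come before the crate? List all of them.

Directly stated before the crate: the manuscript and the parcel.
The contract reaches the crate via the contract → the manuscript → the crate.
The package reaches the crate via the package → the parcel → the crate.
The report reaches the crate via the report → the manuscript → the crate.
Likewise the sample and the voucher each reach the crate by chaining the stated constraints.

the contract, the manuscript, the package, the parcel, the report, the sample, the voucher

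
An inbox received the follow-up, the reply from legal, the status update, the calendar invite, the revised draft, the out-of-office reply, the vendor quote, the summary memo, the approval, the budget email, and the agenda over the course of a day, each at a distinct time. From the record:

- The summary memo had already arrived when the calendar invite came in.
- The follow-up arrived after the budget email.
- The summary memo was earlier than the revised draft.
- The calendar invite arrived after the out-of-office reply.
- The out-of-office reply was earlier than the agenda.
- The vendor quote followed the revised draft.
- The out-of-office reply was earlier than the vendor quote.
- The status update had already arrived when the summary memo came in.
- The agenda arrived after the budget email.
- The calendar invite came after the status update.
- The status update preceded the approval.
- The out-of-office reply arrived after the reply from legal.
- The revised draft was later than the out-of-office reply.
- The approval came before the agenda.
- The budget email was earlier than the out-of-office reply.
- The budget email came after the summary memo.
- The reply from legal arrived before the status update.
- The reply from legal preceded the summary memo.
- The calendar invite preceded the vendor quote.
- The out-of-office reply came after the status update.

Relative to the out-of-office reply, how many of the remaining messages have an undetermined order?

2

Forced before the out-of-office reply: the budget email, the reply from legal, the status update, and the summary memo; forced after the out-of-office reply: the agenda, the calendar invite, the revised draft, and the vendor quote.
That leaves the approval and the follow-up with no forced order relative to the out-of-office reply — 2.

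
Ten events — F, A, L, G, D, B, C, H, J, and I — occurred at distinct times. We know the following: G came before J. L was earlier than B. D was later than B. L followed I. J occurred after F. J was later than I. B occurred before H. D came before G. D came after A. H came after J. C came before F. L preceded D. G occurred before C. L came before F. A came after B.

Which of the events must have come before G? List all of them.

A, B, D, I, L

Directly stated before G: D.
A reaches G via A → D → G.
B reaches G via B → D → G.
I reaches G via I → L → D → G.
Likewise L reaches G by chaining the stated constraints.
No chain forces F (or any of the others) ahead of G.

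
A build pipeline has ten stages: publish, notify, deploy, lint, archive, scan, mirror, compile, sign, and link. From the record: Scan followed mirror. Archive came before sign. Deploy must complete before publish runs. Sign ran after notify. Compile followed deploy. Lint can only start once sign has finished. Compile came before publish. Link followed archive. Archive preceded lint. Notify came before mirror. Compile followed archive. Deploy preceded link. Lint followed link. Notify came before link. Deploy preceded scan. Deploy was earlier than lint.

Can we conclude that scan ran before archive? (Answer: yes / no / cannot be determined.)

No chain of stated constraints runs from scan to archive, and none runs from archive to scan either.
So the relative order of scan and archive is not fixed by the given facts.

cannot be determined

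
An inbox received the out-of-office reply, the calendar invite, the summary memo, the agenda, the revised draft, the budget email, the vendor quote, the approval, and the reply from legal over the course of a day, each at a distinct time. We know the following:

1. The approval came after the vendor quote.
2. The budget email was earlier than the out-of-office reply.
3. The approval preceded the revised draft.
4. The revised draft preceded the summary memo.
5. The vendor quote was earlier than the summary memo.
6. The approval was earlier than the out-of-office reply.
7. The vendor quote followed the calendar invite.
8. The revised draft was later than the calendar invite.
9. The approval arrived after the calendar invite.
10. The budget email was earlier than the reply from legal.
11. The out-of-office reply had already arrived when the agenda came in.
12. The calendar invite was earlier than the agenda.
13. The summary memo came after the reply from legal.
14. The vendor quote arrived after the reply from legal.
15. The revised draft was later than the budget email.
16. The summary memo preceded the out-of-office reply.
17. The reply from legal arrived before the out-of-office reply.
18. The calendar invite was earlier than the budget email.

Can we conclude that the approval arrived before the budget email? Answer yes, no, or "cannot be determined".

Tracing the constraints gives the budget email → the reply from legal → the vendor quote → the approval, so the budget email must come before the approval.
That means the approval cannot be before the budget email.

no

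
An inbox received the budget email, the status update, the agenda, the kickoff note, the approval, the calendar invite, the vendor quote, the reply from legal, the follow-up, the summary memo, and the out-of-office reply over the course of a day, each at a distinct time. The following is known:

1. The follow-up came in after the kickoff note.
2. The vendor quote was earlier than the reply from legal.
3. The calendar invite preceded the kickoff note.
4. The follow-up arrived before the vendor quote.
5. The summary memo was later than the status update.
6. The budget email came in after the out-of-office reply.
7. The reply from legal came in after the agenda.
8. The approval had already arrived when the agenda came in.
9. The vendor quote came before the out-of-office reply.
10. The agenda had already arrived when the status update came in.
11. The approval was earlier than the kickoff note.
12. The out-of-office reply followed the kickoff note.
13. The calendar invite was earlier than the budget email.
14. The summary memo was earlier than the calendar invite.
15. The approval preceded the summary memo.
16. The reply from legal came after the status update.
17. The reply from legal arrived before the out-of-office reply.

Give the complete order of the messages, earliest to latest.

the approval, the agenda, the status update, the summary memo, the calendar invite, the kickoff note, the follow-up, the vendor quote, the reply from legal, the out-of-office reply, the budget email

The constraints fix every adjacent pair, so only one ordering works:
the approval → the agenda → the status update → the summary memo → the calendar invite → the kickoff note → the follow-up → the vendor quote → the reply from legal → the out-of-office reply → the budget email.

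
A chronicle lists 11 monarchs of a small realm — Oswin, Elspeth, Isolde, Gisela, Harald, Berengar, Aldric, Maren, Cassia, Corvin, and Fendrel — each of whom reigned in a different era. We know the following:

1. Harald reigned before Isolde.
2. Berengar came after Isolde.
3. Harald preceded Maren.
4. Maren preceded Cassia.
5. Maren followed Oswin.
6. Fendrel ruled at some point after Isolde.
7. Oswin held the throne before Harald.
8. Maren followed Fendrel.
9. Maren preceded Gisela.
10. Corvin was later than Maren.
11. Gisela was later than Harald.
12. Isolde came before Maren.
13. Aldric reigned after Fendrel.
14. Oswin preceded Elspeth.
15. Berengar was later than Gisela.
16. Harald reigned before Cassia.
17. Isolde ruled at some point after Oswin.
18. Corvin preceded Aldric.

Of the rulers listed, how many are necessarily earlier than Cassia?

5

Directly stated before Cassia: Harald and Maren.
Fendrel reaches Cassia via Fendrel → Maren → Cassia.
Isolde reaches Cassia via Isolde → Maren → Cassia.
Oswin reaches Cassia via Oswin → Harald → Cassia.
That's Fendrel, Harald, Isolde, Maren, and Oswin — 5 in all.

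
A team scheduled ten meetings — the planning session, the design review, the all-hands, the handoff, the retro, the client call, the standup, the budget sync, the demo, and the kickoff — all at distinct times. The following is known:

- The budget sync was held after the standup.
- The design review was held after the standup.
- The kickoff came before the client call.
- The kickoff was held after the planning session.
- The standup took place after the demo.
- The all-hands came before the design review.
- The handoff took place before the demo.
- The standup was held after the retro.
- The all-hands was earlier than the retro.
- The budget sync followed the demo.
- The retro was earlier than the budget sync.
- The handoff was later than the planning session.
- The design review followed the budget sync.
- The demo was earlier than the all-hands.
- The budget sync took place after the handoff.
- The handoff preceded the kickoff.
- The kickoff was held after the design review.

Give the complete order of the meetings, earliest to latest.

The constraints fix every adjacent pair, so only one ordering works:
the planning session → the handoff → the demo → the all-hands → the retro → the standup → the budget sync → the design review → the kickoff → the client call.

the planning session, the handoff, the demo, the all-hands, the retro, the standup, the budget sync, the design review, the kickoff, the client call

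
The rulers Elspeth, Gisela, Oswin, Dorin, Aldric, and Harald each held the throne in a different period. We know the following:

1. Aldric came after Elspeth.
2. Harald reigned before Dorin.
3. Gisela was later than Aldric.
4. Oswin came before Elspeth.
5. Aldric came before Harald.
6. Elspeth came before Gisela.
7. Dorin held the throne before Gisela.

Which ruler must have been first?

Oswin

Oswin has a chain of constraints placing them before every other ruler, so Oswin must be first.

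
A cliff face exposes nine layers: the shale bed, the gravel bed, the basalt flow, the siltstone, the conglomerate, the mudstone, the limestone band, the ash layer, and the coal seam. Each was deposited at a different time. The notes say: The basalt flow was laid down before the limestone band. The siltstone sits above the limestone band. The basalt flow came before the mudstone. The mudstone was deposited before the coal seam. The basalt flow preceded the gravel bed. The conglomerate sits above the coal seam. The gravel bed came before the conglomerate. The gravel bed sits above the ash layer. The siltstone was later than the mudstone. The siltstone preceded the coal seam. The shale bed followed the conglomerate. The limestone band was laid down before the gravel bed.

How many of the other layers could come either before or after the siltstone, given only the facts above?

2

Forced before the siltstone: the basalt flow, the limestone band, and the mudstone; forced after the siltstone: the coal seam, the conglomerate, and the shale bed.
That leaves the ash layer and the gravel bed with no forced order relative to the siltstone — 2.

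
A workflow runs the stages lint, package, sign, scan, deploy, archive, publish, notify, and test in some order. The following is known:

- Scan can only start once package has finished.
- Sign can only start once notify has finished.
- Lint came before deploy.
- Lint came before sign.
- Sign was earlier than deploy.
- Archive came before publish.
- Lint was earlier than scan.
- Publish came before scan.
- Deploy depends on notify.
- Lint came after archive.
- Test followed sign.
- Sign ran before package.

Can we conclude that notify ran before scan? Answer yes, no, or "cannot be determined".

Chain the constraints: notify → sign → package → scan. Each link is directly stated, so notify comes before scan.

yes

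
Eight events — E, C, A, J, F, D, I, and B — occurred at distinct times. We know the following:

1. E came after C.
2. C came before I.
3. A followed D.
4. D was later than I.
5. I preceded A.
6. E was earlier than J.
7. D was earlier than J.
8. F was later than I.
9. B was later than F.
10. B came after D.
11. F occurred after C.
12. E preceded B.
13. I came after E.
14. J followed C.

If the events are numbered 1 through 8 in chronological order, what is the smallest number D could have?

C, E, and I must all come before D — 3 forced predecessors.
Nothing else is forced ahead of D, so its earliest slot is position 3 + 1 = 4.

4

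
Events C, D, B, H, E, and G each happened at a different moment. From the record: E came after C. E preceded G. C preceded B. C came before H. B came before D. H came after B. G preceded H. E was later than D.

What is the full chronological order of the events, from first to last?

The constraints fix every adjacent pair, so only one ordering works:
C → B → D → E → G → H.

C, B, D, E, G, H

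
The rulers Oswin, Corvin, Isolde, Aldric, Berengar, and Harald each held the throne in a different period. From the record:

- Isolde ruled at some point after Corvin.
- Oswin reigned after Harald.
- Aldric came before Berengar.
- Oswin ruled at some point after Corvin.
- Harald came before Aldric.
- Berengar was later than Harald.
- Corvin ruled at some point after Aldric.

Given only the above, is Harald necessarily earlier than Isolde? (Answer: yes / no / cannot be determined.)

Chain the constraints: Harald → Aldric → Corvin → Isolde. Each link is directly stated, so Harald comes before Isolde.

yes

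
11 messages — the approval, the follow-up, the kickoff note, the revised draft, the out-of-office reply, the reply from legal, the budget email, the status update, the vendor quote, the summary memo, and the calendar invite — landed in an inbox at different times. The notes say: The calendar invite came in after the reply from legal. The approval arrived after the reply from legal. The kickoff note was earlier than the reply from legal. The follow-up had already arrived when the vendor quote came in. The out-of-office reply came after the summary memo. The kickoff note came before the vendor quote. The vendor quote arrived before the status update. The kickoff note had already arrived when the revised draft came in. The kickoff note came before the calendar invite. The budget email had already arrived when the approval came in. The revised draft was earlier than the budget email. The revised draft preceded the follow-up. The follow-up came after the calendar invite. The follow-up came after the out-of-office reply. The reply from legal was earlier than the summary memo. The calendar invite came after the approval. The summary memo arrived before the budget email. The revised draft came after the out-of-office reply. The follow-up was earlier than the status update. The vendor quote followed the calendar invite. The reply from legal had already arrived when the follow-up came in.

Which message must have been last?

the status update

Every other message has a chain of constraints placing it before the status update, so the status update is last.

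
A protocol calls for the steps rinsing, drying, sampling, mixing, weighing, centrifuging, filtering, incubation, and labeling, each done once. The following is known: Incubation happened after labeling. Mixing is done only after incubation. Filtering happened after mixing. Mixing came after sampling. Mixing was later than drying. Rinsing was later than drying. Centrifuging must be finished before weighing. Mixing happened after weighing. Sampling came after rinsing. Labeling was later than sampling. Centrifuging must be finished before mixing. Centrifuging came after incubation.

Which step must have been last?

Every other step has a chain of constraints placing it before filtering, so filtering is last.

filtering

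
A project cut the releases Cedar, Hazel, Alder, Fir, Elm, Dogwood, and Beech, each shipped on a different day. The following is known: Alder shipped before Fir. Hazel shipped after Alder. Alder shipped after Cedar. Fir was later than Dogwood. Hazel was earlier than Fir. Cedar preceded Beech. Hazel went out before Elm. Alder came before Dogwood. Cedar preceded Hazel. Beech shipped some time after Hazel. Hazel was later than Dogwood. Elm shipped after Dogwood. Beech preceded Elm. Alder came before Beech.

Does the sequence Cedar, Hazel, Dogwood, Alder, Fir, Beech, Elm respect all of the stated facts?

no

The constraints require Alder before Dogwood, but in the proposed sequence Dogwood appears ahead of Alder. That one violation is enough.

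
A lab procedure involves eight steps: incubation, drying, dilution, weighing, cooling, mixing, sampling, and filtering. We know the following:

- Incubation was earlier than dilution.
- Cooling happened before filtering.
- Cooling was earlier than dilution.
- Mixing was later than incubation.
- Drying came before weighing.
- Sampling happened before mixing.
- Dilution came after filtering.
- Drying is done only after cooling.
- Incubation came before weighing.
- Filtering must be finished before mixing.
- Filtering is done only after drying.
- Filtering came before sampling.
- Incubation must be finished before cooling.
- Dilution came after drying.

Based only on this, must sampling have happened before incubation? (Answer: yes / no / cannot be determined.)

Tracing the constraints gives incubation → cooling → filtering → sampling, so incubation must come before sampling.
That means sampling cannot be before incubation.

no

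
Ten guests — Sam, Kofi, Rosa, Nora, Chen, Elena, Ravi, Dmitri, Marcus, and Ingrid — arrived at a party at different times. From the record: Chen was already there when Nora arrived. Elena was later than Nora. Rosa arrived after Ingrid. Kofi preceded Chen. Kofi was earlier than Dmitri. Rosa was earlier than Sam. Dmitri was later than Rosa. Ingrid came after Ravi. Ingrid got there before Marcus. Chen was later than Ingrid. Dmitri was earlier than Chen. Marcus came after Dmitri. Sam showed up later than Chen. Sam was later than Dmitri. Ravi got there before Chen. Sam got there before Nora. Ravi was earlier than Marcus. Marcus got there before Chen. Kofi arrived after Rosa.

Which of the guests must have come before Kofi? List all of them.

Ingrid, Ravi, Rosa

Directly stated before Kofi: Rosa.
Ingrid reaches Kofi via Ingrid → Rosa → Kofi.
Ravi reaches Kofi via Ravi → Ingrid → Rosa → Kofi.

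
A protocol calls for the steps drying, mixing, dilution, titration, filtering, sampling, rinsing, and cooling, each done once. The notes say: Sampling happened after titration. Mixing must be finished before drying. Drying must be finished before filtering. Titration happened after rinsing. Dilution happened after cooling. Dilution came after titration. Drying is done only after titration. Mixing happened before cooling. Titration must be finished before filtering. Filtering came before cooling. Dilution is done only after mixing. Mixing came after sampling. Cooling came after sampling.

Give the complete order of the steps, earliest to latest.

rinsing, titration, sampling, mixing, drying, filtering, cooling, dilution

The constraints fix every adjacent pair, so only one ordering works:
rinsing → titration → sampling → mixing → drying → filtering → cooling → dilution.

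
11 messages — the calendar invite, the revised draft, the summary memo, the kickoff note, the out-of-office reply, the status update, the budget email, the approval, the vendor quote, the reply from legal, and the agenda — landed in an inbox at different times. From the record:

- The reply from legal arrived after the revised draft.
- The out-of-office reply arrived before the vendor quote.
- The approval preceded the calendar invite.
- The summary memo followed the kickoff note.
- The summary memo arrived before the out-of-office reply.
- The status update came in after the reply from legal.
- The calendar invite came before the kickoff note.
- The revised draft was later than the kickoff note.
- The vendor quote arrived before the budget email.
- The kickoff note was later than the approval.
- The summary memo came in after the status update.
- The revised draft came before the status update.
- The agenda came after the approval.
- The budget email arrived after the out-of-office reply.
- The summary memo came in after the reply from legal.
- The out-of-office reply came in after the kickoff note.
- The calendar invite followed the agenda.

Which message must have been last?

Every other message has a chain of constraints placing it before the budget email, so the budget email is last.

the budget email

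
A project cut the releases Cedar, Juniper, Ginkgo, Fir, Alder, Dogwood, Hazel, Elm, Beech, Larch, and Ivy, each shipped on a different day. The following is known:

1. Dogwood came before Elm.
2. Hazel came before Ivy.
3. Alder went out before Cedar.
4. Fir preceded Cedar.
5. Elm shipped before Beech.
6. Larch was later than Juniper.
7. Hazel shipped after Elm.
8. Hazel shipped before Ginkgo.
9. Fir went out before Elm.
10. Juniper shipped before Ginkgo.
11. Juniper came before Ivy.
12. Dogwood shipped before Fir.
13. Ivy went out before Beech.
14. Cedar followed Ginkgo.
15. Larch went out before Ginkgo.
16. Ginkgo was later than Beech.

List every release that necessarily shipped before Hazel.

Directly stated before Hazel: Elm.
Dogwood reaches Hazel via Dogwood → Elm → Hazel.
Fir reaches Hazel via Fir → Elm → Hazel.
No chain forces Juniper (or any of the others) ahead of Hazel.

Dogwood, Elm, Fir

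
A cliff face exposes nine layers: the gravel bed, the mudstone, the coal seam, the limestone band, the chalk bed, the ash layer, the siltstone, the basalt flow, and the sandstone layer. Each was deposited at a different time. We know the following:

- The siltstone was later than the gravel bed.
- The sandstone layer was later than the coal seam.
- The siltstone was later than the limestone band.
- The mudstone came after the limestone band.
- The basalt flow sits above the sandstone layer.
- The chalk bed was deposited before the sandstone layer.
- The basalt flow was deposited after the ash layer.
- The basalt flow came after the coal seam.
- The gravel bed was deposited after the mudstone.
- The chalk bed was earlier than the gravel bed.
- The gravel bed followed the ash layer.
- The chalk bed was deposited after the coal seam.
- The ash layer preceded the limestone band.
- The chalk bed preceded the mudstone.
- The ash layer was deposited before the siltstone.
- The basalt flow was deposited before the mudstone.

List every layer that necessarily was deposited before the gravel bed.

Directly stated before the gravel bed: the ash layer, the chalk bed, and the mudstone.
The basalt flow reaches the gravel bed via the basalt flow → the mudstone → the gravel bed.
The coal seam reaches the gravel bed via the coal seam → the chalk bed → the gravel bed.
The limestone band reaches the gravel bed via the limestone band → the mudstone → the gravel bed.
Likewise the sandstone layer reaches the gravel bed by chaining the stated constraints.
No chain forces the siltstone ahead of the gravel bed.

the ash layer, the basalt flow, the chalk bed, the coal seam, the limestone band, the mudstone, the sandstone layer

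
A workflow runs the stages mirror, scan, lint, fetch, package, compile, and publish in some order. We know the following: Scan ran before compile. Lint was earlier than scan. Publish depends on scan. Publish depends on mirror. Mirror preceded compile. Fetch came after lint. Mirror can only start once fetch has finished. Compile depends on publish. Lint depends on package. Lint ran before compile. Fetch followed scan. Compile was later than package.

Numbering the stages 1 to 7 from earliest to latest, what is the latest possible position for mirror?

Mirror must come before compile and publish — 2 stages forced after it.
Everything else can be placed before mirror in some valid order, so mirror can sit as late as position 7 − 2 = 5.

5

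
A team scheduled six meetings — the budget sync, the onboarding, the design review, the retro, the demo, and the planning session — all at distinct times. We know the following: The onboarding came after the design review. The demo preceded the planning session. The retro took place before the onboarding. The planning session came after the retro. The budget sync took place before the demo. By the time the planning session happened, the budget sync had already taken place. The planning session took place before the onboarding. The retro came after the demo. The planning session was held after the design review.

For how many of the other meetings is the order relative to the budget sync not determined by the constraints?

1

Forced after the budget sync: the demo, the onboarding, the planning session, and the retro.
That leaves the design review with no forced order relative to the budget sync — 1.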